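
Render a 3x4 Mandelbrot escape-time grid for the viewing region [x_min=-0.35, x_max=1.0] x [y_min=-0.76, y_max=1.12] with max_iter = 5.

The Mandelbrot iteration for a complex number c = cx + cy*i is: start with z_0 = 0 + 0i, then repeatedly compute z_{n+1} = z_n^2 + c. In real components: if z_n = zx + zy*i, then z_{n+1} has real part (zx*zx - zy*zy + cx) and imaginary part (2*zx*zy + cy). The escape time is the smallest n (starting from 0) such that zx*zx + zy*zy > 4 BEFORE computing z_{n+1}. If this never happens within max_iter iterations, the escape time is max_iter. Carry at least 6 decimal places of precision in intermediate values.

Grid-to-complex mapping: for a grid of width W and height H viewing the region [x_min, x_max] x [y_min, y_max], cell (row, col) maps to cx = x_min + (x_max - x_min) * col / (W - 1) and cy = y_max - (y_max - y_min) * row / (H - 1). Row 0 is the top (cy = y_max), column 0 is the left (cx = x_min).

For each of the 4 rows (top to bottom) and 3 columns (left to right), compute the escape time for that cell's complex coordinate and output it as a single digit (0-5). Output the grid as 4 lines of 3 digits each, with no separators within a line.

(row=0, col=0): c = -0.3500 + 1.1200i → escape time 4
(row=0, col=1): c = 0.3250 + 1.1200i → escape time 2
(row=0, col=2): c = 1.0000 + 1.1200i → escape time 2
(row=1, col=0): c = -0.3500 + 0.4933i → escape time 5
(row=1, col=1): c = 0.3250 + 0.4933i → escape time 5
(row=1, col=2): c = 1.0000 + 0.4933i → escape time 2
(row=2, col=0): c = -0.3500 + -0.1333i → escape time 5
(row=2, col=1): c = 0.3250 + -0.1333i → escape time 5
(row=2, col=2): c = 1.0000 + -0.1333i → escape time 2
(row=3, col=0): c = -0.3500 + -0.7600i → escape time 5
(row=3, col=1): c = 0.3250 + -0.7600i → escape time 5
(row=3, col=2): c = 1.0000 + -0.7600i → escape time 2

Answer: 422
552
552
552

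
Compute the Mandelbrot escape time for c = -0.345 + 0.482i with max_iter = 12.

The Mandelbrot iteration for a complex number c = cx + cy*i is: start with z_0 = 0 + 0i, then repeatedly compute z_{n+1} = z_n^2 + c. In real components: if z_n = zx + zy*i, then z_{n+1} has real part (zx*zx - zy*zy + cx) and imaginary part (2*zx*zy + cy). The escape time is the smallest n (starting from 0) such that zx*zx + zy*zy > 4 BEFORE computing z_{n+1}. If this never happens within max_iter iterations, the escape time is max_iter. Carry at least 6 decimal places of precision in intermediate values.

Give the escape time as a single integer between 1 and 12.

Answer: 12

Derivation:
z_0 = 0 + 0i, c = -0.3450 + 0.4820i
Iter 1: z = -0.3450 + 0.4820i, |z|^2 = 0.3513
Iter 2: z = -0.4583 + 0.1494i, |z|^2 = 0.2324
Iter 3: z = -0.1573 + 0.3450i, |z|^2 = 0.1438
Iter 4: z = -0.4393 + 0.3735i, |z|^2 = 0.3325
Iter 5: z = -0.2915 + 0.1539i, |z|^2 = 0.1086
Iter 6: z = -0.2837 + 0.3923i, |z|^2 = 0.2344
Iter 7: z = -0.4184 + 0.2594i, |z|^2 = 0.2423
Iter 8: z = -0.2372 + 0.2649i, |z|^2 = 0.1265
Iter 9: z = -0.3589 + 0.3563i, |z|^2 = 0.2558
Iter 10: z = -0.3431 + 0.2262i, |z|^2 = 0.1689
Iter 11: z = -0.2784 + 0.3267i, |z|^2 = 0.1843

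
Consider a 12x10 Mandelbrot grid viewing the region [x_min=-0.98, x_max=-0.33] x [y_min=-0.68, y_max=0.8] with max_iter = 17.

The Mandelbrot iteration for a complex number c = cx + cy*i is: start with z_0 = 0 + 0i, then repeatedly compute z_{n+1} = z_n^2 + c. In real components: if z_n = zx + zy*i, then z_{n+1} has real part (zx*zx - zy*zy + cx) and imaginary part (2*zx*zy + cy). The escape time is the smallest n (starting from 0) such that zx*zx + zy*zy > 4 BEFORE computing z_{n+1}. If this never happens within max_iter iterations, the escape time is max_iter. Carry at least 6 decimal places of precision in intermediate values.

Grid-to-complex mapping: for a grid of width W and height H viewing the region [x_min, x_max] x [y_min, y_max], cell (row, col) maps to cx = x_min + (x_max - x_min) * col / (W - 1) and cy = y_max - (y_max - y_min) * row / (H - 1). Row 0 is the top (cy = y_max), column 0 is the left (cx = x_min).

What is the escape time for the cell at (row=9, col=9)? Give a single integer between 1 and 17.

z_0 = 0 + 0i, c = -0.4482 + -0.6800i
Iter 1: z = -0.4482 + -0.6800i, |z|^2 = 0.6633
Iter 2: z = -0.7097 + -0.0705i, |z|^2 = 0.5087
Iter 3: z = 0.0505 + -0.5800i, |z|^2 = 0.3389
Iter 4: z = -0.7820 + -0.7386i, |z|^2 = 1.1571
Iter 5: z = -0.3822 + 0.4752i, |z|^2 = 0.3719
Iter 6: z = -0.5279 + -1.0433i, |z|^2 = 1.3671
Iter 7: z = -1.2580 + 0.4215i, |z|^2 = 1.7602
Iter 8: z = 0.9567 + -1.7404i, |z|^2 = 3.9443
Iter 9: z = -2.5621 + -4.0101i, |z|^2 = 22.6448
Escaped at iteration 9

Answer: 9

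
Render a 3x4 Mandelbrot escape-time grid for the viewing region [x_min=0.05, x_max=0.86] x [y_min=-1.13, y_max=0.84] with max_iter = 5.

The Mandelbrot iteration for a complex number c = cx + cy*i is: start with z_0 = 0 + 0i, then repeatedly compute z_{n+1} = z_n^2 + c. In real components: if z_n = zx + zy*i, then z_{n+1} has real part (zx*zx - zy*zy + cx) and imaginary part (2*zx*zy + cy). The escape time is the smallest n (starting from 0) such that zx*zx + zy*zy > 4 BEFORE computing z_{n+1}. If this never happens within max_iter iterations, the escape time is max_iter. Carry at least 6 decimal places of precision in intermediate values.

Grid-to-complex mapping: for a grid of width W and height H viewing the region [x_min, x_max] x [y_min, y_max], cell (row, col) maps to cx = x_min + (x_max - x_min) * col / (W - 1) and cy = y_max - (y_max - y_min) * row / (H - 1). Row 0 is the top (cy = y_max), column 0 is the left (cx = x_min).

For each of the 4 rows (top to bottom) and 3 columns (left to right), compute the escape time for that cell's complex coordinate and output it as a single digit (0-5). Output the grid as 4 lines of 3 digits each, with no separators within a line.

(row=0, col=0): c = 0.0500 + 0.8400i → escape time 5
(row=0, col=1): c = 0.4550 + 0.8400i → escape time 3
(row=0, col=2): c = 0.8600 + 0.8400i → escape time 2
(row=1, col=0): c = 0.0500 + 0.1833i → escape time 5
(row=1, col=1): c = 0.4550 + 0.1833i → escape time 5
(row=1, col=2): c = 0.8600 + 0.1833i → escape time 3
(row=2, col=0): c = 0.0500 + -0.4733i → escape time 5
(row=2, col=1): c = 0.4550 + -0.4733i → escape time 5
(row=2, col=2): c = 0.8600 + -0.4733i → escape time 3
(row=3, col=0): c = 0.0500 + -1.1300i → escape time 4
(row=3, col=1): c = 0.4550 + -1.1300i → escape time 2
(row=3, col=2): c = 0.8600 + -1.1300i → escape time 2

Answer: 532
553
553
422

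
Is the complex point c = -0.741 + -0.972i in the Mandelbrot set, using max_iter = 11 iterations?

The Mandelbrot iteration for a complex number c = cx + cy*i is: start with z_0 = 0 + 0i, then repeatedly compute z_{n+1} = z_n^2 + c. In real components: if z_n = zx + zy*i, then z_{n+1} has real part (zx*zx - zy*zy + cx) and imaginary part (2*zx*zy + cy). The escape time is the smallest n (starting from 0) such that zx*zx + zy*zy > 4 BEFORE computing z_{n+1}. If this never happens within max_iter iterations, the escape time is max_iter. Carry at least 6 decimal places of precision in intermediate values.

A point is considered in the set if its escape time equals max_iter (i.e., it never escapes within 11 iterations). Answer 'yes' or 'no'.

z_0 = 0 + 0i, c = -0.7410 + -0.9720i
Iter 1: z = -0.7410 + -0.9720i, |z|^2 = 1.4939
Iter 2: z = -1.1367 + 0.4685i, |z|^2 = 1.5116
Iter 3: z = 0.3316 + -2.0371i, |z|^2 = 4.2597
Escaped at iteration 3

Answer: no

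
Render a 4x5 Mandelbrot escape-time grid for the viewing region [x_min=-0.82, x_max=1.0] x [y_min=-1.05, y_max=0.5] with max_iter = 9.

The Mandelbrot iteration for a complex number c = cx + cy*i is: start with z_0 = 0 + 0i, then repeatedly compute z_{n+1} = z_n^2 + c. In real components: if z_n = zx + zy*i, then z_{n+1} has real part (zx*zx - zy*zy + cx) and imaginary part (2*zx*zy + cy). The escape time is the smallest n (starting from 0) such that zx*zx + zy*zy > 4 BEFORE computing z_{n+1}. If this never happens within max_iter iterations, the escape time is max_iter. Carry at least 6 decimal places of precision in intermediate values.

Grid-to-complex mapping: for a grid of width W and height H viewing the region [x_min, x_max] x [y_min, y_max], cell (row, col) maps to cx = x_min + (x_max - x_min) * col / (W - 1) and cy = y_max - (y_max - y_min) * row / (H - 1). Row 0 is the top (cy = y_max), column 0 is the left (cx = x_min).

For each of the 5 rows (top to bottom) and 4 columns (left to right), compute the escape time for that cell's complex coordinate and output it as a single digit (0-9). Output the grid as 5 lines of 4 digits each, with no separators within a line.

Answer: 6972
9992
9992
5972
3632

Derivation:
(row=0, col=0): c = -0.8200 + 0.5000i → escape time 6
(row=0, col=1): c = -0.2133 + 0.5000i → escape time 9
(row=0, col=2): c = 0.3933 + 0.5000i → escape time 7
(row=0, col=3): c = 1.0000 + 0.5000i → escape time 2
(row=1, col=0): c = -0.8200 + 0.1125i → escape time 9
(row=1, col=1): c = -0.2133 + 0.1125i → escape time 9
(row=1, col=2): c = 0.3933 + 0.1125i → escape time 9
(row=1, col=3): c = 1.0000 + 0.1125i → escape time 2
(row=2, col=0): c = -0.8200 + -0.2750i → escape time 9
(row=2, col=1): c = -0.2133 + -0.2750i → escape time 9
(row=2, col=2): c = 0.3933 + -0.2750i → escape time 9
(row=2, col=3): c = 1.0000 + -0.2750i → escape time 2
(row=3, col=0): c = -0.8200 + -0.6625i → escape time 5
(row=3, col=1): c = -0.2133 + -0.6625i → escape time 9
(row=3, col=2): c = 0.3933 + -0.6625i → escape time 7
(row=3, col=3): c = 1.0000 + -0.6625i → escape time 2
(row=4, col=0): c = -0.8200 + -1.0500i → escape time 3
(row=4, col=1): c = -0.2133 + -1.0500i → escape time 6
(row=4, col=2): c = 0.3933 + -1.0500i → escape time 3
(row=4, col=3): c = 1.0000 + -1.0500i → escape time 2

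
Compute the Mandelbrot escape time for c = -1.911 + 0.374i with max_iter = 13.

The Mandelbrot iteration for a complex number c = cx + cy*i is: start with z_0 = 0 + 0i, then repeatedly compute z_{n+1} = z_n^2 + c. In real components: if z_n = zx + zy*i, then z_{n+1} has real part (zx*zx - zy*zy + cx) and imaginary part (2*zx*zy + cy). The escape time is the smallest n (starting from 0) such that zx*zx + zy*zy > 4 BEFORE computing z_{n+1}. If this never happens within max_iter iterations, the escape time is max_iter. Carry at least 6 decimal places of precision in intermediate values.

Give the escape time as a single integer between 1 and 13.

z_0 = 0 + 0i, c = -1.9110 + 0.3740i
Iter 1: z = -1.9110 + 0.3740i, |z|^2 = 3.7918
Iter 2: z = 1.6010 + -1.0554i, |z|^2 = 3.6773
Iter 3: z = -0.4616 + -3.0056i, |z|^2 = 9.2465
Escaped at iteration 3

Answer: 3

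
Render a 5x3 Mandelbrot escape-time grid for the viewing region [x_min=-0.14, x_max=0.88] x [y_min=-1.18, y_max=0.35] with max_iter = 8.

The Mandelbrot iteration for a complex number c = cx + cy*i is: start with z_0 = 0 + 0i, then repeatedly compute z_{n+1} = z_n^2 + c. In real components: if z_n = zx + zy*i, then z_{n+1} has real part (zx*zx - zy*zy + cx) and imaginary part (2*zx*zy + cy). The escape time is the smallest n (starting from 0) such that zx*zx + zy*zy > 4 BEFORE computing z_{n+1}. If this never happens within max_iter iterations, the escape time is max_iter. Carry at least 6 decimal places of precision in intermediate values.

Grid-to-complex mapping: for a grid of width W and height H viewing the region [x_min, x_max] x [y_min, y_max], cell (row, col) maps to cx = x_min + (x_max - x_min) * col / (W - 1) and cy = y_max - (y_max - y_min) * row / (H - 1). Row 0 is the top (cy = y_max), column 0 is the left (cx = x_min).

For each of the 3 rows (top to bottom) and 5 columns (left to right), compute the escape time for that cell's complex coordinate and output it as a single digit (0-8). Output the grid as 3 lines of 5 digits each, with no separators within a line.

Answer: 88843
88833
43222

Derivation:
(row=0, col=0): c = -0.1400 + 0.3500i → escape time 8
(row=0, col=1): c = 0.1150 + 0.3500i → escape time 8
(row=0, col=2): c = 0.3700 + 0.3500i → escape time 8
(row=0, col=3): c = 0.6250 + 0.3500i → escape time 4
(row=0, col=4): c = 0.8800 + 0.3500i → escape time 3
(row=1, col=0): c = -0.1400 + -0.4150i → escape time 8
(row=1, col=1): c = 0.1150 + -0.4150i → escape time 8
(row=1, col=2): c = 0.3700 + -0.4150i → escape time 8
(row=1, col=3): c = 0.6250 + -0.4150i → escape time 3
(row=1, col=4): c = 0.8800 + -0.4150i → escape time 3
(row=2, col=0): c = -0.1400 + -1.1800i → escape time 4
(row=2, col=1): c = 0.1150 + -1.1800i → escape time 3
(row=2, col=2): c = 0.3700 + -1.1800i → escape time 2
(row=2, col=3): c = 0.6250 + -1.1800i → escape time 2
(row=2, col=4): c = 0.8800 + -1.1800i → escape time 2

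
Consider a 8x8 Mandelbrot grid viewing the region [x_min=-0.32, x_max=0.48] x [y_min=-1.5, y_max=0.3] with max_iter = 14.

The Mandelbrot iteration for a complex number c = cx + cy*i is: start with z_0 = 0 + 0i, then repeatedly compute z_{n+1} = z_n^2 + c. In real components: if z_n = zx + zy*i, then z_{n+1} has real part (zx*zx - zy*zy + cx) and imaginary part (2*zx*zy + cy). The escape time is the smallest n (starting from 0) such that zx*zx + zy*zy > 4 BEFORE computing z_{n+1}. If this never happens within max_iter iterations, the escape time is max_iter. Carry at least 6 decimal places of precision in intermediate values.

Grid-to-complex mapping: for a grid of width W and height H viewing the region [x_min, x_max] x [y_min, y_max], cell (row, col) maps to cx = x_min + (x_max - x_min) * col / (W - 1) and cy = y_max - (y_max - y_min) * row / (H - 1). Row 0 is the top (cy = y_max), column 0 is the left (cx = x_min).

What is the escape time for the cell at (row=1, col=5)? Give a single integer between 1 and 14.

z_0 = 0 + 0i, c = 0.2514 + 0.0429i
Iter 1: z = 0.2514 + 0.0429i, |z|^2 = 0.0651
Iter 2: z = 0.3128 + 0.0644i, |z|^2 = 0.1020
Iter 3: z = 0.3451 + 0.0832i, |z|^2 = 0.1260
Iter 4: z = 0.3636 + 0.1003i, |z|^2 = 0.1423
Iter 5: z = 0.3736 + 0.1158i, |z|^2 = 0.1530
Iter 6: z = 0.3776 + 0.1294i, |z|^2 = 0.1593
Iter 7: z = 0.3773 + 0.1406i, |z|^2 = 0.1621
Iter 8: z = 0.3740 + 0.1489i, |z|^2 = 0.1621
Iter 9: z = 0.3691 + 0.1542i, |z|^2 = 0.1601
Iter 10: z = 0.3639 + 0.1567i, |z|^2 = 0.1570
Iter 11: z = 0.3593 + 0.1569i, |z|^2 = 0.1537
Iter 12: z = 0.3559 + 0.1556i, |z|^2 = 0.1509
Iter 13: z = 0.3539 + 0.1536i, |z|^2 = 0.1488

Answer: 14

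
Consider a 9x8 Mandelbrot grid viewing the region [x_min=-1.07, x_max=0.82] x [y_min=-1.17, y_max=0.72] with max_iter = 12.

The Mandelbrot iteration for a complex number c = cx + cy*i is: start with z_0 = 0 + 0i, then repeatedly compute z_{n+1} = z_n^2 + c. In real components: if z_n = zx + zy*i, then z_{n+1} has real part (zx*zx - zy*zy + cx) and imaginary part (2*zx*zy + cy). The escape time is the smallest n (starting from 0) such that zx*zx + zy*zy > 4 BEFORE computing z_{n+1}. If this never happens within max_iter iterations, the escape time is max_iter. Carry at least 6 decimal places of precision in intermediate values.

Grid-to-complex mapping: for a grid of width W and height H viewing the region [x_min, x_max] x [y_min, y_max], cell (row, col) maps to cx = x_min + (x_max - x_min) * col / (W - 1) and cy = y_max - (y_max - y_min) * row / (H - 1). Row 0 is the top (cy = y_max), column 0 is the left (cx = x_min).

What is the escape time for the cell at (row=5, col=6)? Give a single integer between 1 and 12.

z_0 = 0 + 0i, c = 0.3475 + -0.6300i
Iter 1: z = 0.3475 + -0.6300i, |z|^2 = 0.5177
Iter 2: z = 0.0714 + -1.0678i, |z|^2 = 1.1454
Iter 3: z = -0.7877 + -0.7824i, |z|^2 = 1.2326
Iter 4: z = 0.3558 + 0.6026i, |z|^2 = 0.4898
Iter 5: z = 0.1110 + -0.2011i, |z|^2 = 0.0528
Iter 6: z = 0.3194 + -0.6746i, |z|^2 = 0.5571
Iter 7: z = -0.0057 + -1.0609i, |z|^2 = 1.1256
Iter 8: z = -0.7780 + -0.6180i, |z|^2 = 0.9872
Iter 9: z = 0.5709 + 0.3316i, |z|^2 = 0.4359
Iter 10: z = 0.5634 + -0.2513i, |z|^2 = 0.3806
Iter 11: z = 0.6018 + -0.9132i, |z|^2 = 1.1962

Answer: 12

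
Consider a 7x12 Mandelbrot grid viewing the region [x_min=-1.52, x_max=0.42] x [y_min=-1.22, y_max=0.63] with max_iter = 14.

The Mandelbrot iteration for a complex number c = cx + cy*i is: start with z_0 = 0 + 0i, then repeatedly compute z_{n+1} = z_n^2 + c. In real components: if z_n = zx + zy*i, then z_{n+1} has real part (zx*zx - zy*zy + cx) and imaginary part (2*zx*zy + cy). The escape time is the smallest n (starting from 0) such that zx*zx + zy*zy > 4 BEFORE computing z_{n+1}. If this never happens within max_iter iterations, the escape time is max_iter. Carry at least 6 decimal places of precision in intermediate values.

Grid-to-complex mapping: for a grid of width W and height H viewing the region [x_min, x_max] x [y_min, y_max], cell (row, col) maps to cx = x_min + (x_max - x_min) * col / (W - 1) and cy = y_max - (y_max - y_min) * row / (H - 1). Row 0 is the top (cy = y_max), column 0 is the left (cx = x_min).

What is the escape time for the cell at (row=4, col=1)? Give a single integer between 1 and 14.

z_0 = 0 + 0i, c = -1.1967 + -0.0427i
Iter 1: z = -1.1967 + -0.0427i, |z|^2 = 1.4338
Iter 2: z = 0.2335 + 0.0595i, |z|^2 = 0.0581
Iter 3: z = -1.1457 + -0.0149i, |z|^2 = 1.3128
Iter 4: z = 0.1157 + -0.0085i, |z|^2 = 0.0135
Iter 5: z = -1.1834 + -0.0447i, |z|^2 = 1.4023
Iter 6: z = 0.2017 + 0.0631i, |z|^2 = 0.0446
Iter 7: z = -1.1600 + -0.0173i, |z|^2 = 1.3458
Iter 8: z = 0.1486 + -0.0026i, |z|^2 = 0.0221
Iter 9: z = -1.1746 + -0.0435i, |z|^2 = 1.3816
Iter 10: z = 0.1811 + 0.0595i, |z|^2 = 0.0363
Iter 11: z = -1.1674 + -0.0212i, |z|^2 = 1.3633
Iter 12: z = 0.1657 + 0.0067i, |z|^2 = 0.0275
Iter 13: z = -1.1693 + -0.0405i, |z|^2 = 1.3688

Answer: 14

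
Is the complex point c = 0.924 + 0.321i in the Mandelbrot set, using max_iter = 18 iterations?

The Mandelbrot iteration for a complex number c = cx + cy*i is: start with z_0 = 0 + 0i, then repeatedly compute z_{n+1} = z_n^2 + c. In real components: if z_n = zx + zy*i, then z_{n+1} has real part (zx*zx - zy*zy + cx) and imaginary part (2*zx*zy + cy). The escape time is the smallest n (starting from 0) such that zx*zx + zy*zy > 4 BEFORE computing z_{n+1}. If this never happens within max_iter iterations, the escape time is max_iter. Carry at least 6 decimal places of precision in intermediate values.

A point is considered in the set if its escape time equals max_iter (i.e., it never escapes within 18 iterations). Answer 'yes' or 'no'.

Answer: no

Derivation:
z_0 = 0 + 0i, c = 0.9240 + 0.3210i
Iter 1: z = 0.9240 + 0.3210i, |z|^2 = 0.9568
Iter 2: z = 1.6747 + 0.9142i, |z|^2 = 3.6405
Iter 3: z = 2.8930 + 3.3831i, |z|^2 = 19.8147
Escaped at iteration 3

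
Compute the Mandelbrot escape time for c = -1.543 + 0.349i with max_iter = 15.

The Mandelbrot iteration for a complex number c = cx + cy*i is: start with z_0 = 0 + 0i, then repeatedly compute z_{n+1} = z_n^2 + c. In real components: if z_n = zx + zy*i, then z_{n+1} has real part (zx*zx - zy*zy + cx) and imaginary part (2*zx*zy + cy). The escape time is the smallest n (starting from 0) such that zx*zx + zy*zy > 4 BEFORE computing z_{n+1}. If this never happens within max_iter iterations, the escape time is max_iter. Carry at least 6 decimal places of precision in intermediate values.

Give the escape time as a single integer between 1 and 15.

z_0 = 0 + 0i, c = -1.5430 + 0.3490i
Iter 1: z = -1.5430 + 0.3490i, |z|^2 = 2.5027
Iter 2: z = 0.7160 + -0.7280i, |z|^2 = 1.0427
Iter 3: z = -1.5603 + -0.6936i, |z|^2 = 2.9155
Iter 4: z = 0.4104 + 2.5134i, |z|^2 = 6.4855
Escaped at iteration 4

Answer: 4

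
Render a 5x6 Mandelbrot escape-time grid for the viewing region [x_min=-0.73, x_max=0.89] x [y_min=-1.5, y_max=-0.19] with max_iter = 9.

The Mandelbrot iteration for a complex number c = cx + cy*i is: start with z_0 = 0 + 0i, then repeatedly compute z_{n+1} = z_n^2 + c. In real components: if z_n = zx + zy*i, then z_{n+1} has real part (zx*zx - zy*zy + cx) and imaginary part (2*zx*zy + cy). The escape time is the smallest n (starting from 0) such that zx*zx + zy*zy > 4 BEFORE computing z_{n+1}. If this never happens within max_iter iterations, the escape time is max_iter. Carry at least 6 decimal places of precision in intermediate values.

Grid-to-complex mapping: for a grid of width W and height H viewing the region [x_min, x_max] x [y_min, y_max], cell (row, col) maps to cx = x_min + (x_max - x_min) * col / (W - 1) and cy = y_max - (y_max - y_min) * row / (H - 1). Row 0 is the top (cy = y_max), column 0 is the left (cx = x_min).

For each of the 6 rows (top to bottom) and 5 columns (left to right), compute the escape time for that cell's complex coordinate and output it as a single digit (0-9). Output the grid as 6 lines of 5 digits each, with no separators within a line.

Answer: 99953
89953
49842
35532
33222
22222

Derivation:
(row=0, col=0): c = -0.7300 + -0.1900i → escape time 9
(row=0, col=1): c = -0.3250 + -0.1900i → escape time 9
(row=0, col=2): c = 0.0800 + -0.1900i → escape time 9
(row=0, col=3): c = 0.4850 + -0.1900i → escape time 5
(row=0, col=4): c = 0.8900 + -0.1900i → escape time 3
(row=1, col=0): c = -0.7300 + -0.4520i → escape time 8
(row=1, col=1): c = -0.3250 + -0.4520i → escape time 9
(row=1, col=2): c = 0.0800 + -0.4520i → escape time 9
(row=1, col=3): c = 0.4850 + -0.4520i → escape time 5
(row=1, col=4): c = 0.8900 + -0.4520i → escape time 3
(row=2, col=0): c = -0.7300 + -0.7140i → escape time 4
(row=2, col=1): c = -0.3250 + -0.7140i → escape time 9
(row=2, col=2): c = 0.0800 + -0.7140i → escape time 8
(row=2, col=3): c = 0.4850 + -0.7140i → escape time 4
(row=2, col=4): c = 0.8900 + -0.7140i → escape time 2
(row=3, col=0): c = -0.7300 + -0.9760i → escape time 3
(row=3, col=1): c = -0.3250 + -0.9760i → escape time 5
(row=3, col=2): c = 0.0800 + -0.9760i → escape time 5
(row=3, col=3): c = 0.4850 + -0.9760i → escape time 3
(row=3, col=4): c = 0.8900 + -0.9760i → escape time 2
(row=4, col=0): c = -0.7300 + -1.2380i → escape time 3
(row=4, col=1): c = -0.3250 + -1.2380i → escape time 3
(row=4, col=2): c = 0.0800 + -1.2380i → escape time 2
(row=4, col=3): c = 0.4850 + -1.2380i → escape time 2
(row=4, col=4): c = 0.8900 + -1.2380i → escape time 2
(row=5, col=0): c = -0.7300 + -1.5000i → escape time 2
(row=5, col=1): c = -0.3250 + -1.5000i → escape time 2
(row=5, col=2): c = 0.0800 + -1.5000i → escape time 2
(row=5, col=3): c = 0.4850 + -1.5000i → escape time 2
(row=5, col=4): c = 0.8900 + -1.5000i → escape time 2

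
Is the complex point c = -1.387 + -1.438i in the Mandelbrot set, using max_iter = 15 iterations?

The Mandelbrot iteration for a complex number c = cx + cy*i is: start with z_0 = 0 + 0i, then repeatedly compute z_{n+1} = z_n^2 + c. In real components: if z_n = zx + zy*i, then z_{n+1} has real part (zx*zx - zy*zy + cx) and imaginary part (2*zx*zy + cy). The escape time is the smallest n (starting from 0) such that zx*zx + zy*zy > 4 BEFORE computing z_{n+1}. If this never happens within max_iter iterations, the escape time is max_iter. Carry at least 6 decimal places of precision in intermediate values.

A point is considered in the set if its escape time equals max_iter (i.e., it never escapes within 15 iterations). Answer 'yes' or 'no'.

z_0 = 0 + 0i, c = -1.3870 + -1.4380i
Iter 1: z = -1.3870 + -1.4380i, |z|^2 = 3.9916
Iter 2: z = -1.5311 + 2.5510i, |z|^2 = 8.8519
Escaped at iteration 2

Answer: no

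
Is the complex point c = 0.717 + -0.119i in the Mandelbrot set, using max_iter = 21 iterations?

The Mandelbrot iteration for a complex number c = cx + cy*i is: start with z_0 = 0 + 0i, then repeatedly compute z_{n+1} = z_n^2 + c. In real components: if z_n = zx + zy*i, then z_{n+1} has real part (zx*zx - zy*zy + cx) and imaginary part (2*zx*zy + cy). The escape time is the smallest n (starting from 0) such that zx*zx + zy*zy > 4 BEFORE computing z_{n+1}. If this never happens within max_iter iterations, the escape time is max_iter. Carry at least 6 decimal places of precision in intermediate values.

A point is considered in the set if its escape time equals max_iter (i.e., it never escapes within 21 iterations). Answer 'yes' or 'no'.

z_0 = 0 + 0i, c = 0.7170 + -0.1190i
Iter 1: z = 0.7170 + -0.1190i, |z|^2 = 0.5282
Iter 2: z = 1.2169 + -0.2896i, |z|^2 = 1.5648
Iter 3: z = 2.1140 + -0.8240i, |z|^2 = 5.1480
Escaped at iteration 3

Answer: no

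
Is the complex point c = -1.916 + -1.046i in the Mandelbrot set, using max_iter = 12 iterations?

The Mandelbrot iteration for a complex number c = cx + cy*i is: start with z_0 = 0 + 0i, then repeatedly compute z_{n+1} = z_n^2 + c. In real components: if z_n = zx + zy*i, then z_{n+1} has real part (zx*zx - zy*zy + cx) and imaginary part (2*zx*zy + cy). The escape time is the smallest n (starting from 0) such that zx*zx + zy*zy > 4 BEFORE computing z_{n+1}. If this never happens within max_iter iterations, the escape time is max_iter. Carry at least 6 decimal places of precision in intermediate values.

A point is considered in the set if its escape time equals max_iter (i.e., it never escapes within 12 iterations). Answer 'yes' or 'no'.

Answer: no

Derivation:
z_0 = 0 + 0i, c = -1.9160 + -1.0460i
Iter 1: z = -1.9160 + -1.0460i, |z|^2 = 4.7652
Escaped at iteration 1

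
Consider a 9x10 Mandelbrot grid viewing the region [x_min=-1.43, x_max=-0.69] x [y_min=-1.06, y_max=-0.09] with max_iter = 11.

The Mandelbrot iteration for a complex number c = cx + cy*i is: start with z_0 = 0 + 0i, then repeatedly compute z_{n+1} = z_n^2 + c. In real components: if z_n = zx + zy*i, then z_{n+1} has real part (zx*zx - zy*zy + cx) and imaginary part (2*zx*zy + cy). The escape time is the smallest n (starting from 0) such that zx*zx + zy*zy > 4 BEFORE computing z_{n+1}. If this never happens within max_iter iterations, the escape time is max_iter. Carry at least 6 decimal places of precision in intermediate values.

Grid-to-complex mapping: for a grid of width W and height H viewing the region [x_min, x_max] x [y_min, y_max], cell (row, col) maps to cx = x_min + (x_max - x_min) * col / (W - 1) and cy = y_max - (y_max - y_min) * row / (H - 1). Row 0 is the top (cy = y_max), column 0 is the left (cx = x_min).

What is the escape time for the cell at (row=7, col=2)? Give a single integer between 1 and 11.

Answer: 3

Derivation:
z_0 = 0 + 0i, c = -1.2450 + -0.8444i
Iter 1: z = -1.2450 + -0.8444i, |z|^2 = 2.2631
Iter 2: z = -0.4081 + 1.2582i, |z|^2 = 1.7496
Iter 3: z = -2.6616 + -1.8713i, |z|^2 = 10.5860
Escaped at iteration 3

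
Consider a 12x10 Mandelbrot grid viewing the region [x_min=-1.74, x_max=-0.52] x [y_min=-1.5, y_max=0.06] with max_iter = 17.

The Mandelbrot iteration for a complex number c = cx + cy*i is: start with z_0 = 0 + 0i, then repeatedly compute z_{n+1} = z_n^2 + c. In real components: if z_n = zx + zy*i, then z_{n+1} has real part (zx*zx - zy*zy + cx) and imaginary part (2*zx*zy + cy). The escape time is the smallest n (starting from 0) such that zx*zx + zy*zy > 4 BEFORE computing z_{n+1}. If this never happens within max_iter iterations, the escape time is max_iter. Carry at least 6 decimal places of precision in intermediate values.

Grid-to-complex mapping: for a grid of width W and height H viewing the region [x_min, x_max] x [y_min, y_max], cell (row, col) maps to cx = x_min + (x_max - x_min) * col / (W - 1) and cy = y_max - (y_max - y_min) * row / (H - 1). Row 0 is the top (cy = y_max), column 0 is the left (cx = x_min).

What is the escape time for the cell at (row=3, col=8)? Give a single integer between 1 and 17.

Answer: 6

Derivation:
z_0 = 0 + 0i, c = -0.8527 + -0.4600i
Iter 1: z = -0.8527 + -0.4600i, |z|^2 = 0.9387
Iter 2: z = -0.3372 + 0.3245i, |z|^2 = 0.2190
Iter 3: z = -0.8443 + -0.6788i, |z|^2 = 1.1737
Iter 4: z = -0.6006 + 0.6863i, |z|^2 = 0.8318
Iter 5: z = -0.9630 + -1.2845i, |z|^2 = 2.5773
Iter 6: z = -1.5752 + 2.0140i, |z|^2 = 6.5374
Escaped at iteration 6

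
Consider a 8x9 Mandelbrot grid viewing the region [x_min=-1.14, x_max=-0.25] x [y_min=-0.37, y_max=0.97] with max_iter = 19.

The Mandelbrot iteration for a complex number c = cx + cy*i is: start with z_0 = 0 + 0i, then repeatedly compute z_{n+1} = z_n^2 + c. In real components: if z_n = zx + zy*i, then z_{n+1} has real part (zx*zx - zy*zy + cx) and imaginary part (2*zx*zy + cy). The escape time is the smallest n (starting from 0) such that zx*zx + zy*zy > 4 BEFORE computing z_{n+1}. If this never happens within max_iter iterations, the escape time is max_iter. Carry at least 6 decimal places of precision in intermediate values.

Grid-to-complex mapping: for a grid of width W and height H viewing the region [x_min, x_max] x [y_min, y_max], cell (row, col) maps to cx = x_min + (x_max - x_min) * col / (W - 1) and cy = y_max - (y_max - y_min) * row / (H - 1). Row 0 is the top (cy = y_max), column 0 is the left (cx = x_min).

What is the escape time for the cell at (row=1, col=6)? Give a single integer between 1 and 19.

z_0 = 0 + 0i, c = -0.3771 + 0.8025i
Iter 1: z = -0.3771 + 0.8025i, |z|^2 = 0.7862
Iter 2: z = -0.8789 + 0.1972i, |z|^2 = 0.8114
Iter 3: z = 0.3565 + 0.4559i, |z|^2 = 0.3349
Iter 4: z = -0.4579 + 1.1275i, |z|^2 = 1.4810
Iter 5: z = -1.4387 + -0.2301i, |z|^2 = 2.1229
Iter 6: z = 1.6399 + 1.4646i, |z|^2 = 4.8342
Escaped at iteration 6

Answer: 6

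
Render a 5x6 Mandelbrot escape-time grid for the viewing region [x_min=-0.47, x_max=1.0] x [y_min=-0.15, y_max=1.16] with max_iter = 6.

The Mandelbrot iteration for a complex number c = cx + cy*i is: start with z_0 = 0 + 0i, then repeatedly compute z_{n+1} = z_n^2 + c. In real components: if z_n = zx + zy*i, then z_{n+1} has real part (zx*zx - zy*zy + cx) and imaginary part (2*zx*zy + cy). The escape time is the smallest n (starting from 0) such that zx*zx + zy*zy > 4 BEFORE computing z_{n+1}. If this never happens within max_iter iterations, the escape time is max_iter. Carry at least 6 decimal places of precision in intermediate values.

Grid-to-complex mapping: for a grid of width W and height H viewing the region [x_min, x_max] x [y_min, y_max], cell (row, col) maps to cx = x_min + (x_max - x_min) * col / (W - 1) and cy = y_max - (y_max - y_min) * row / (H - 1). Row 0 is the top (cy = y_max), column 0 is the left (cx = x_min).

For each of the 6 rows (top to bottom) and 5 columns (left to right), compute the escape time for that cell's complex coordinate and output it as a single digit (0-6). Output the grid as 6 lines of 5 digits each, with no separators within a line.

Answer: 34222
46422
66632
66632
66642
66642

Derivation:
(row=0, col=0): c = -0.4700 + 1.1600i → escape time 3
(row=0, col=1): c = -0.1025 + 1.1600i → escape time 4
(row=0, col=2): c = 0.2650 + 1.1600i → escape time 2
(row=0, col=3): c = 0.6325 + 1.1600i → escape time 2
(row=0, col=4): c = 1.0000 + 1.1600i → escape time 2
(row=1, col=0): c = -0.4700 + 0.8980i → escape time 4
(row=1, col=1): c = -0.1025 + 0.8980i → escape time 6
(row=1, col=2): c = 0.2650 + 0.8980i → escape time 4
(row=1, col=3): c = 0.6325 + 0.8980i → escape time 2
(row=1, col=4): c = 1.0000 + 0.8980i → escape time 2
(row=2, col=0): c = -0.4700 + 0.6360i → escape time 6
(row=2, col=1): c = -0.1025 + 0.6360i → escape time 6
(row=2, col=2): c = 0.2650 + 0.6360i → escape time 6
(row=2, col=3): c = 0.6325 + 0.6360i → escape time 3
(row=2, col=4): c = 1.0000 + 0.6360i → escape time 2
(row=3, col=0): c = -0.4700 + 0.3740i → escape time 6
(row=3, col=1): c = -0.1025 + 0.3740i → escape time 6
(row=3, col=2): c = 0.2650 + 0.3740i → escape time 6
(row=3, col=3): c = 0.6325 + 0.3740i → escape time 3
(row=3, col=4): c = 1.0000 + 0.3740i → escape time 2
(row=4, col=0): c = -0.4700 + 0.1120i → escape time 6
(row=4, col=1): c = -0.1025 + 0.1120i → escape time 6
(row=4, col=2): c = 0.2650 + 0.1120i → escape time 6
(row=4, col=3): c = 0.6325 + 0.1120i → escape time 4
(row=4, col=4): c = 1.0000 + 0.1120i → escape time 2
(row=5, col=0): c = -0.4700 + -0.1500i → escape time 6
(row=5, col=1): c = -0.1025 + -0.1500i → escape time 6
(row=5, col=2): c = 0.2650 + -0.1500i → escape time 6
(row=5, col=3): c = 0.6325 + -0.1500i → escape time 4
(row=5, col=4): c = 1.0000 + -0.1500i → escape time 2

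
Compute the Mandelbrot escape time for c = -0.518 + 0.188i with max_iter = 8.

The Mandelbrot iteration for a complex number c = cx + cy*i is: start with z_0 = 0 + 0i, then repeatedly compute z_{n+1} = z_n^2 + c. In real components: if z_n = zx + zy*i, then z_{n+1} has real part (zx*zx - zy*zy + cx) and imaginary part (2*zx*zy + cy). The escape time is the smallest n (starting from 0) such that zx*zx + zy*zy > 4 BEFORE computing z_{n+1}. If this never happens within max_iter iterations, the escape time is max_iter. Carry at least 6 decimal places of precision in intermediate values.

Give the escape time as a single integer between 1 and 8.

Answer: 8

Derivation:
z_0 = 0 + 0i, c = -0.5180 + 0.1880i
Iter 1: z = -0.5180 + 0.1880i, |z|^2 = 0.3037
Iter 2: z = -0.2850 + -0.0068i, |z|^2 = 0.0813
Iter 3: z = -0.4368 + 0.1919i, |z|^2 = 0.2276
Iter 4: z = -0.3640 + 0.0204i, |z|^2 = 0.1329
Iter 5: z = -0.3859 + 0.1732i, |z|^2 = 0.1789
Iter 6: z = -0.3991 + 0.0544i, |z|^2 = 0.1622
Iter 7: z = -0.3617 + 0.1446i, |z|^2 = 0.1517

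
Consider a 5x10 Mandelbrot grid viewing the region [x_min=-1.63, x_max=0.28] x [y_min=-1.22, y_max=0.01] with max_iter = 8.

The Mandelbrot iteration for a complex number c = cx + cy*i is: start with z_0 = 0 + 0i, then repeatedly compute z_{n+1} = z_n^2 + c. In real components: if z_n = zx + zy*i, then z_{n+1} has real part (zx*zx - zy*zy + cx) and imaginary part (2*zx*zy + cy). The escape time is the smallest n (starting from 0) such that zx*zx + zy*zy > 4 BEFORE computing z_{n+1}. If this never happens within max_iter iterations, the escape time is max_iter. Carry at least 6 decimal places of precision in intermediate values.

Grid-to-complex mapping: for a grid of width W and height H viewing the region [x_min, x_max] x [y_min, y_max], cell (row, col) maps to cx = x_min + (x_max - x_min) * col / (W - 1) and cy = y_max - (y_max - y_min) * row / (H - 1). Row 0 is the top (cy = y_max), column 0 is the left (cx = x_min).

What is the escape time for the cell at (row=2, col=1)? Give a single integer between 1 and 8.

Answer: 8

Derivation:
z_0 = 0 + 0i, c = -1.1525 + -0.2633i
Iter 1: z = -1.1525 + -0.2633i, |z|^2 = 1.3976
Iter 2: z = 0.1064 + 0.3436i, |z|^2 = 0.1294
Iter 3: z = -1.2593 + -0.1902i, |z|^2 = 1.6219
Iter 4: z = 0.3971 + 0.2157i, |z|^2 = 0.2042
Iter 5: z = -1.0413 + -0.0920i, |z|^2 = 1.0929
Iter 6: z = -0.0766 + -0.0716i, |z|^2 = 0.0110
Iter 7: z = -1.1518 + -0.2524i, |z|^2 = 1.3903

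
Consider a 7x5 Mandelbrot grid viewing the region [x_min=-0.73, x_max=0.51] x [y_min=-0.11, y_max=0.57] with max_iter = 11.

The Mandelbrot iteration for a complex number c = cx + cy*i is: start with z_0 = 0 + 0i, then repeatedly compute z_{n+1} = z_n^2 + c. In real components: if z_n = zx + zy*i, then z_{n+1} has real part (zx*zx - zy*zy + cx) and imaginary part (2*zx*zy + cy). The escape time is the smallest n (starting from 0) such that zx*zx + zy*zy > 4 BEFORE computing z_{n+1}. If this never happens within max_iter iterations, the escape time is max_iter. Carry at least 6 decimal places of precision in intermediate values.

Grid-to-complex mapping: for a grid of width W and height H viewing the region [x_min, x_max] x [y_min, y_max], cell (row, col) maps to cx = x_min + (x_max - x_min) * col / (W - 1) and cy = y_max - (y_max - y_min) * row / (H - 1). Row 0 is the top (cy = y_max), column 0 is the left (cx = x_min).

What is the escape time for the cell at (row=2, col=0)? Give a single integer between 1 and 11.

Answer: 11

Derivation:
z_0 = 0 + 0i, c = -0.7300 + 0.2300i
Iter 1: z = -0.7300 + 0.2300i, |z|^2 = 0.5858
Iter 2: z = -0.2500 + -0.1058i, |z|^2 = 0.0737
Iter 3: z = -0.6787 + 0.2829i, |z|^2 = 0.5407
Iter 4: z = -0.3494 + -0.1540i, |z|^2 = 0.1458
Iter 5: z = -0.6316 + 0.3376i, |z|^2 = 0.5129
Iter 6: z = -0.4450 + -0.1965i, |z|^2 = 0.2367
Iter 7: z = -0.5706 + 0.4049i, |z|^2 = 0.4895
Iter 8: z = -0.5684 + -0.2320i, |z|^2 = 0.3769
Iter 9: z = -0.4608 + 0.4938i, |z|^2 = 0.4561
Iter 10: z = -0.7615 + -0.2250i, |z|^2 = 0.6306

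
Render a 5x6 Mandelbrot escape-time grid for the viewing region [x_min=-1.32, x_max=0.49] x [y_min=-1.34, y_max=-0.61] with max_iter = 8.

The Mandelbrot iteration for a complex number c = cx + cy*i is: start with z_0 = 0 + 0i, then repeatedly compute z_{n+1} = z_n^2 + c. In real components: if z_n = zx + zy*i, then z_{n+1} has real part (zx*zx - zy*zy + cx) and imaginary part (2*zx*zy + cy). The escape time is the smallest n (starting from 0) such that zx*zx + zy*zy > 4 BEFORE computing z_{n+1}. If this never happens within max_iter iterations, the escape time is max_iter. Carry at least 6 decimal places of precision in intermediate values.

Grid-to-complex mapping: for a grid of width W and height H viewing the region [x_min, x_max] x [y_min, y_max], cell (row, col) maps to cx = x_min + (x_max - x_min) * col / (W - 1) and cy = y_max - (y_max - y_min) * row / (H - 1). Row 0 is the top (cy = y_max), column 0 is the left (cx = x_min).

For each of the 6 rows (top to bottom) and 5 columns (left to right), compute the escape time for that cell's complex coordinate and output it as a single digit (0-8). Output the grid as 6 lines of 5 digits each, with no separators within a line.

(row=0, col=0): c = -1.3200 + -0.6100i → escape time 3
(row=0, col=1): c = -0.8675 + -0.6100i → escape time 5
(row=0, col=2): c = -0.4150 + -0.6100i → escape time 8
(row=0, col=3): c = 0.0375 + -0.6100i → escape time 8
(row=0, col=4): c = 0.4900 + -0.6100i → escape time 4
(row=1, col=0): c = -1.3200 + -0.7560i → escape time 3
(row=1, col=1): c = -0.8675 + -0.7560i → escape time 4
(row=1, col=2): c = -0.4150 + -0.7560i → escape time 7
(row=1, col=3): c = 0.0375 + -0.7560i → escape time 8
(row=1, col=4): c = 0.4900 + -0.7560i → escape time 3
(row=2, col=0): c = -1.3200 + -0.9020i → escape time 3
(row=2, col=1): c = -0.8675 + -0.9020i → escape time 3
(row=2, col=2): c = -0.4150 + -0.9020i → escape time 5
(row=2, col=3): c = 0.0375 + -0.9020i → escape time 6
(row=2, col=4): c = 0.4900 + -0.9020i → escape time 3
(row=3, col=0): c = -1.3200 + -1.0480i → escape time 3
(row=3, col=1): c = -0.8675 + -1.0480i → escape time 3
(row=3, col=2): c = -0.4150 + -1.0480i → escape time 4
(row=3, col=3): c = 0.0375 + -1.0480i → escape time 4
(row=3, col=4): c = 0.4900 + -1.0480i → escape time 2
(row=4, col=0): c = -1.3200 + -1.1940i → escape time 2
(row=4, col=1): c = -0.8675 + -1.1940i → escape time 3
(row=4, col=2): c = -0.4150 + -1.1940i → escape time 3
(row=4, col=3): c = 0.0375 + -1.1940i → escape time 3
(row=4, col=4): c = 0.4900 + -1.1940i → escape time 2
(row=5, col=0): c = -1.3200 + -1.3400i → escape time 2
(row=5, col=1): c = -0.8675 + -1.3400i → escape time 2
(row=5, col=2): c = -0.4150 + -1.3400i → escape time 2
(row=5, col=3): c = 0.0375 + -1.3400i → escape time 2
(row=5, col=4): c = 0.4900 + -1.3400i → escape time 2

Answer: 35884
34783
33563
33442
23332
22222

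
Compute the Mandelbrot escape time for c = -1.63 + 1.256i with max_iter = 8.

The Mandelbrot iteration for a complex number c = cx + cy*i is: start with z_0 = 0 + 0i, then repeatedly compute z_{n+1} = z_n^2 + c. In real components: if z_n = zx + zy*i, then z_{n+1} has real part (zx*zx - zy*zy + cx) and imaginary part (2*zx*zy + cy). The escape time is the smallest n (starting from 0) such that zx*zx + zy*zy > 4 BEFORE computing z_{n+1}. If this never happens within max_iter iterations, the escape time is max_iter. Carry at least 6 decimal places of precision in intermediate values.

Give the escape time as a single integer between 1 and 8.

z_0 = 0 + 0i, c = -1.6300 + 1.2560i
Iter 1: z = -1.6300 + 1.2560i, |z|^2 = 4.2344
Escaped at iteration 1

Answer: 1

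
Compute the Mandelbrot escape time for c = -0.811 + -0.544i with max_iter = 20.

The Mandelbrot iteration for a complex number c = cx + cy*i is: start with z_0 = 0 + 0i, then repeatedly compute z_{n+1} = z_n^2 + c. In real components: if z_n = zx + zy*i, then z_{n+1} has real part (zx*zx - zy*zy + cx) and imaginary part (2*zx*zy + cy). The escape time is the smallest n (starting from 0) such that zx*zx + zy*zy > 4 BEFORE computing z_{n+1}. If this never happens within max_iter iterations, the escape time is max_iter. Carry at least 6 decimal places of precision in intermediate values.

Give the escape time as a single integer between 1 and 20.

Answer: 6

Derivation:
z_0 = 0 + 0i, c = -0.8110 + -0.5440i
Iter 1: z = -0.8110 + -0.5440i, |z|^2 = 0.9537
Iter 2: z = -0.4492 + 0.3384i, |z|^2 = 0.3163
Iter 3: z = -0.7237 + -0.8480i, |z|^2 = 1.2428
Iter 4: z = -1.0064 + 0.6834i, |z|^2 = 1.4798
Iter 5: z = -0.2653 + -1.9195i, |z|^2 = 3.7548
Iter 6: z = -4.4251 + 0.4743i, |z|^2 = 19.8061
Escaped at iteration 6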